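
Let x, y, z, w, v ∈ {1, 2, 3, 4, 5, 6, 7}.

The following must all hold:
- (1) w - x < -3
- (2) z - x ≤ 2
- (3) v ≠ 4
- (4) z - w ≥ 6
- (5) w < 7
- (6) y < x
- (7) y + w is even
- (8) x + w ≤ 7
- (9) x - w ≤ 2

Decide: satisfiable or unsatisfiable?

Constraints 2, 4, and 9 give w − x ≥ -2, x − z ≥ -2, z − w ≥ 6.
Adding all 3 inequalities: the left sides telescope to 0, and the right sides sum to (-2) + (-2) + 6 = 2. So 0 ≥ 2, which is false.

Unsatisfiable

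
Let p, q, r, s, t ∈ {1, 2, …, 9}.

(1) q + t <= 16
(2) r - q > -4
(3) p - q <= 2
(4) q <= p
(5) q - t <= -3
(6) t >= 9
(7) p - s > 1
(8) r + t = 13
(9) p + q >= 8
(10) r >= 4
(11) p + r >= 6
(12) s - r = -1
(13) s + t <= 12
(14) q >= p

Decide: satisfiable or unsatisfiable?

Satisfiable

Try p = 5, q = 5, r = 4, s = 3, t = 9.
Check constraint 1: q + t = 14; constraint 2: r - q = -1; constraint 3: p - q = 0. The remaining constraints are straightforward to verify.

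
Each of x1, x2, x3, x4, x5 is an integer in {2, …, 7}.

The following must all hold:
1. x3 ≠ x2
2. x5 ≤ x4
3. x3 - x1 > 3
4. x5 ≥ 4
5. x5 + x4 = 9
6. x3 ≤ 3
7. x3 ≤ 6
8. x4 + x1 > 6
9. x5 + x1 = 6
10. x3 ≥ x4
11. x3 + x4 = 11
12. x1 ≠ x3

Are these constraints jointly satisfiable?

From constraints 2 and 4: x4 ≥ x5 and x5 ≥ 4, so x4 ≥ 4. From constraints 6 and 10: x4 ≤ x3 and x3 ≤ 3, so x4 ≤ 3. But 3 < 4, so no value of x4 works.

Unsatisfiable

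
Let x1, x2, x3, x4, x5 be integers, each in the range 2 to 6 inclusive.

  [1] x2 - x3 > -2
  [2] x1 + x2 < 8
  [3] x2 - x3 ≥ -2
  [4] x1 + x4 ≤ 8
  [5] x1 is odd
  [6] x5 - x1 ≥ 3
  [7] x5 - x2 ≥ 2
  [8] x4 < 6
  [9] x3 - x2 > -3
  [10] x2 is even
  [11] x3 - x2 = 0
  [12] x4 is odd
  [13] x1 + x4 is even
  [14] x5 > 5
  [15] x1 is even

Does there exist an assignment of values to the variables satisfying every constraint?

Unsatisfiable

Constraint 15 makes x1 even and constraint 12 makes x4 odd, so x1 + x4 must be odd. Constraint 13 says x1 + x4 is even — contradiction.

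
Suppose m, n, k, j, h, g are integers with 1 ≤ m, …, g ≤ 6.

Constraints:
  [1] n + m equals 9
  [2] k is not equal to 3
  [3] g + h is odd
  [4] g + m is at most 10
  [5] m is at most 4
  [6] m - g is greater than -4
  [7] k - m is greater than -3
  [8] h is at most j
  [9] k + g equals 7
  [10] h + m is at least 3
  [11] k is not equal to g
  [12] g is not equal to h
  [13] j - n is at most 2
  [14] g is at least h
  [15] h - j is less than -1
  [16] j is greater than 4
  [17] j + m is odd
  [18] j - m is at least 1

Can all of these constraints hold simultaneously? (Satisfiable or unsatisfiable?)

Satisfiable

One satisfying assignment is m = 3, n = 6, k = 1, j = 6, h = 3, g = 6.
For the less obvious constraints — constraint 1: n + m = 9; constraint 4: g + m = 9; constraint 6: m - g = -3 — and the others hold by inspection.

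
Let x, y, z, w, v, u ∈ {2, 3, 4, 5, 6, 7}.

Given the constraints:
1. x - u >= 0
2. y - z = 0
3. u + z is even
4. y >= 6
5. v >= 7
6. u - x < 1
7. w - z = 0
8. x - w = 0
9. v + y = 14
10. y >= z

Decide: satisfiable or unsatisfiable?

Satisfiable

The assignment x = 7, y = 7, z = 7, w = 7, v = 7, u = 5 works:
  constraint 1 holds since x - u = 2.
  constraint 2 holds since y - z = 0.
  constraint 6 holds since u - x = -2.
The rest check out directly.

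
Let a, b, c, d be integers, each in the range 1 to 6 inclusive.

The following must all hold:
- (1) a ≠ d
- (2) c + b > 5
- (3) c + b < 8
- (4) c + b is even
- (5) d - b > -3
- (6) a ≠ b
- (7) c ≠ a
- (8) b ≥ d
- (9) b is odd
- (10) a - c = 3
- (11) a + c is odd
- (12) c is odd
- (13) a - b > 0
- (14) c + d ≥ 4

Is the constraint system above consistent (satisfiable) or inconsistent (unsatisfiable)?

Setting (a, b, c, d) = (6, 3, 3, 2) satisfies everything: constraint 2: c + b = 6; constraint 3: c + b = 6, and the others follow.

Satisfiable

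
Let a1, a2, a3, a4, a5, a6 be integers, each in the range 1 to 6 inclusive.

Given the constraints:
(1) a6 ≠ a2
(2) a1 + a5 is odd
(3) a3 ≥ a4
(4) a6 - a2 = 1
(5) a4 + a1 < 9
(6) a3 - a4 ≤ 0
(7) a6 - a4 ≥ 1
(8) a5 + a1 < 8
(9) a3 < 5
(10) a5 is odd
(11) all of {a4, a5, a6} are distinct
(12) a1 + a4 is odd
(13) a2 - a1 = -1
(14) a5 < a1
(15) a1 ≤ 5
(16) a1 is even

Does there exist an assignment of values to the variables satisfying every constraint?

Satisfiable

One satisfying assignment is a1 = 4, a2 = 3, a3 = 3, a4 = 3, a5 = 1, a6 = 4.
For the less obvious constraints — constraint 4: a6 - a2 = 1; constraint 5: a4 + a1 = 7 — and the others hold by inspection.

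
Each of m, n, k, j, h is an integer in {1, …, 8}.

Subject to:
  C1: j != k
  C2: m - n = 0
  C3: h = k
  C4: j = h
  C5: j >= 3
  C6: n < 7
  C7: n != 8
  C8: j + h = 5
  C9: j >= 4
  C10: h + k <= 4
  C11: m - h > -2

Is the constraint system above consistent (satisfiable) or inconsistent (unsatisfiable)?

From constraints 3 and 4, j = h = k, so j = k. But constraint 1 says j ≠ k. Contradiction.

Unsatisfiable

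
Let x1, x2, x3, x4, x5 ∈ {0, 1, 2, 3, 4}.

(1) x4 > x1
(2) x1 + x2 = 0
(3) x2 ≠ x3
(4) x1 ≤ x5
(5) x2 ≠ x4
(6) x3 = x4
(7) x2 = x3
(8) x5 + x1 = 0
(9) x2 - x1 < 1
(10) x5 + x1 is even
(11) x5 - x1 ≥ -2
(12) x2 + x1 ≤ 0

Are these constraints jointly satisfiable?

From constraints 6 and 7, x2 = x3 = x4, so x2 = x4. But constraint 5 says x2 ≠ x4. Contradiction.

Unsatisfiable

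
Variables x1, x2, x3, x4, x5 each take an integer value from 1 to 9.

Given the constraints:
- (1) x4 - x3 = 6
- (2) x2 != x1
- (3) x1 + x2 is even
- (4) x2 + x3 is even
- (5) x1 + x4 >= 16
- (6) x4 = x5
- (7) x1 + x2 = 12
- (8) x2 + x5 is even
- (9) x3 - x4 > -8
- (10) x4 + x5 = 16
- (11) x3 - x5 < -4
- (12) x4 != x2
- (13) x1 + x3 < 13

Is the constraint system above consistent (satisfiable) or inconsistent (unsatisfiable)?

Satisfiable

One satisfying assignment is x1 = 8, x2 = 4, x3 = 2, x4 = 8, x5 = 8.
For the less obvious constraints — constraint 1: x4 - x3 = 6; constraint 5: x1 + x4 = 16; constraint 7: x1 + x2 = 12 — and the others hold by inspection.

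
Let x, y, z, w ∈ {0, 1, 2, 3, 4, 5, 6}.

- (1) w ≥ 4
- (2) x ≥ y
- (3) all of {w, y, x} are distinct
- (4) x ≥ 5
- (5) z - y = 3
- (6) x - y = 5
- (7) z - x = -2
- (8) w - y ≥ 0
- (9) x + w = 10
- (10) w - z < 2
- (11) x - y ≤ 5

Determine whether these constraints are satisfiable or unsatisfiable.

Take x = 6, y = 1, z = 4, w = 4. Then constraint 5: z - y = 3; constraint 6: x - y = 5, and every other listed constraint is also met.

Satisfiable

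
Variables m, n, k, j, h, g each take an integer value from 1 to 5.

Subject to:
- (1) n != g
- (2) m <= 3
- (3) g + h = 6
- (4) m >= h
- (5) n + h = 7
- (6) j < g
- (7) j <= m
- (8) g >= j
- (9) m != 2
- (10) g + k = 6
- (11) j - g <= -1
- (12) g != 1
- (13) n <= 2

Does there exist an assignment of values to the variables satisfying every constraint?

Unsatisfiable

From constraint 13: n ≤ 2. From constraints 2 and 4: h ≤ m ≤ 3. Hence n + h ≤ 5. But constraint 5 requires n + h = 7, and 7 > 5. Contradiction.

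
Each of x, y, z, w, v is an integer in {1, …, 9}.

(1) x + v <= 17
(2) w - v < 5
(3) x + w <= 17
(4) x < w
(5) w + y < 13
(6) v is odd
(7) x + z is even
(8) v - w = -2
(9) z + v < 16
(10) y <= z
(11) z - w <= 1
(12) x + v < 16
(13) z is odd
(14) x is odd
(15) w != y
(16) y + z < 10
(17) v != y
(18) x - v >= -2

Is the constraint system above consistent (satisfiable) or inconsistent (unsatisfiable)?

Satisfiable

One satisfying assignment is x = 7, y = 2, z = 7, w = 9, v = 7.
For the less obvious constraints — constraint 1: x + v = 14; constraint 2: w - v = 2 — and the others hold by inspection.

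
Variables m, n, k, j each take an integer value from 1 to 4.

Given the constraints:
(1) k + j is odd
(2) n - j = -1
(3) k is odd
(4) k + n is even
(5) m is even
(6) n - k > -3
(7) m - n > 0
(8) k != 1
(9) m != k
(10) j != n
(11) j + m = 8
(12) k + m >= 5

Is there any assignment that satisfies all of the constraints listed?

Try m = 4, n = 3, k = 3, j = 4.
Check constraint 2: n - j = -1; constraint 6: n - k = 0. The remaining constraints are straightforward to verify.

Satisfiable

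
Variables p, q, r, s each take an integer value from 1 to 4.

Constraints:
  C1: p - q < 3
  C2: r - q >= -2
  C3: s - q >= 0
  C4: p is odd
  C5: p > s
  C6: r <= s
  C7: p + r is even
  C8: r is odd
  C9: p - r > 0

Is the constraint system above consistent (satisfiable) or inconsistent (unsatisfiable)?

The assignment p = 3, q = 2, r = 1, s = 2 works:
  constraint 1 holds since p - q = 1.
  constraint 2 holds since r - q = -1.
  constraint 3 holds since s - q = 0.
The rest check out directly.

Satisfiable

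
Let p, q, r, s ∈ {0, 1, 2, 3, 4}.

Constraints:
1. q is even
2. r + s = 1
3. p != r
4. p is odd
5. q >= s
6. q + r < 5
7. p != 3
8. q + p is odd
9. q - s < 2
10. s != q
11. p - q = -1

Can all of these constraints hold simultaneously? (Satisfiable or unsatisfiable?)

Satisfiable

Setting (p, q, r, s) = (1, 2, 0, 1) satisfies everything: constraint 2: r + s = 1; constraint 6: q + r = 2; constraint 9: q - s = 1, and the others follow.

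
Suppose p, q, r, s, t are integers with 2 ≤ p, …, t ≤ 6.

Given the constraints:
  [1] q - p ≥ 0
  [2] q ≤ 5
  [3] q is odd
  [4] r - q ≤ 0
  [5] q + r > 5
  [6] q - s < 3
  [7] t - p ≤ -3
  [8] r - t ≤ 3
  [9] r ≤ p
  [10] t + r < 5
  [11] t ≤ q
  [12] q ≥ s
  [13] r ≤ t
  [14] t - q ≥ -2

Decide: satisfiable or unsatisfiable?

Unsatisfiable

Constraints 1, 7, and 14 give p − t ≥ 3, t − q ≥ -2, q − p ≥ 0.
Adding all 3 inequalities: the left sides telescope to 0, and the right sides sum to 3 + (-2) + 0 = 1. So 0 ≥ 1, which is false.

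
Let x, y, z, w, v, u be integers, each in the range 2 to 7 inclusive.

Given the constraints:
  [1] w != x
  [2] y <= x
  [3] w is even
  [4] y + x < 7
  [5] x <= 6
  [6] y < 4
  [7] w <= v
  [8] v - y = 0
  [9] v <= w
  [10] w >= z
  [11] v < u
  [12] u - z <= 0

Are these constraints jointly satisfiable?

Unsatisfiable

Constraints 7, 10, 11, and 12 give w ≤ v, v < u, u ≤ z, z ≤ w. Chaining: w ≤ v < u ≤ z ≤ w, which forces w < w — impossible.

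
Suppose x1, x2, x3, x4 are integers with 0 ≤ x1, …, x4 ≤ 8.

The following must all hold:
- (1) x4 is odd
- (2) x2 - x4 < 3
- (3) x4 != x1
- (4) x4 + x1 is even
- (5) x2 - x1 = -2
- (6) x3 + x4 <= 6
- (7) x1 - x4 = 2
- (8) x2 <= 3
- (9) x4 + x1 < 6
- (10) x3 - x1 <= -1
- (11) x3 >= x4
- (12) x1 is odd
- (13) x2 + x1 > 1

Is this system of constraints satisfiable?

Satisfiable

The assignment x1 = 3, x2 = 1, x3 = 2, x4 = 1 works:
  constraint 2 holds since x2 - x4 = 0.
  constraint 5 holds since x2 - x1 = -2.
The rest check out directly.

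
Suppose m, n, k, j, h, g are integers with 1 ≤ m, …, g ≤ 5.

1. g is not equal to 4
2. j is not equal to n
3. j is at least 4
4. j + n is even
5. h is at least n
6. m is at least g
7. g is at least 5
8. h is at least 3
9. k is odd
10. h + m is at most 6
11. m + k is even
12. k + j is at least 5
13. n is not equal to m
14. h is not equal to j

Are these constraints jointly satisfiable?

From constraint 8: h ≥ 3. From constraints 6 and 7: m ≥ g ≥ 5. Hence h + m ≥ 8. But constraint 10 requires h + m ≤ 6, and 6 < 8. Contradiction.

Unsatisfiable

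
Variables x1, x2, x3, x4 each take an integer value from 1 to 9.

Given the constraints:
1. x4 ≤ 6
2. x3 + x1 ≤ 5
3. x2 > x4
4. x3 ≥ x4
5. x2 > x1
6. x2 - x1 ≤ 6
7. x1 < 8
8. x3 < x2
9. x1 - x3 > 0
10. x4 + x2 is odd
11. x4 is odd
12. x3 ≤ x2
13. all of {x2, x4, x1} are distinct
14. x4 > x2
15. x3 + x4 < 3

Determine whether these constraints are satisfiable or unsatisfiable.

Unsatisfiable

Constraints 4, 5, 9, and 14 give x2 < x4, x4 ≤ x3, x3 < x1, x1 < x2. Chaining: x2 < x4 ≤ x3 < x1 < x2, which forces x2 < x2 — impossible.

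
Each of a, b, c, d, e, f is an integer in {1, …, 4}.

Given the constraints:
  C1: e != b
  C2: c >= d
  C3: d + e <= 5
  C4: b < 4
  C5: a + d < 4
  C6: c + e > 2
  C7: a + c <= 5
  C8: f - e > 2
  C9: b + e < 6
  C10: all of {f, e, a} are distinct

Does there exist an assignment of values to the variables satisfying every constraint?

Take a = 2, b = 2, c = 2, d = 1, e = 1, f = 4. Then constraint 3: d + e = 2; constraint 5: a + d = 3; constraint 6: c + e = 3, and every other listed constraint is also met.

Satisfiable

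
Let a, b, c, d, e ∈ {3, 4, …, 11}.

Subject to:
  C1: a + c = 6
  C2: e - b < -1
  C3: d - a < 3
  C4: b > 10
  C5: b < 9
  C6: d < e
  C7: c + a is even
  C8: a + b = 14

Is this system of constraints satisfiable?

Unsatisfiable

From constraint 4: b ≥ 11. From constraint 5: b ≤ 8. But 8 < 11, so no value of b works.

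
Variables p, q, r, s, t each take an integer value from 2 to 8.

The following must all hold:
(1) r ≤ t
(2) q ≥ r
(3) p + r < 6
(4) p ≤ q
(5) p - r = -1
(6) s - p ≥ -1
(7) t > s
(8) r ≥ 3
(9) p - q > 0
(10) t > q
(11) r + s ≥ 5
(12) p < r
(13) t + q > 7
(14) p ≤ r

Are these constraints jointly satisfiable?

Constraints 2, 9, and 12 give q < p, p < r, r ≤ q. Chaining: q < p < r ≤ q, which forces q < q — impossible.

Unsatisfiable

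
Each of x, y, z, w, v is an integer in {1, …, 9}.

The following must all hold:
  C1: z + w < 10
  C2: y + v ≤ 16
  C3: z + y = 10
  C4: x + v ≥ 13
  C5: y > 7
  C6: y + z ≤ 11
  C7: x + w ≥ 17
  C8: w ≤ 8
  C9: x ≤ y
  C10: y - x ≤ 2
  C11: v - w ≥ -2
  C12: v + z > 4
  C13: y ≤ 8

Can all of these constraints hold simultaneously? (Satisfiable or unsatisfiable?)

Unsatisfiable

From constraints 9 and 13: x ≤ y ≤ 8. From constraint 8: w ≤ 8. Hence x + w ≤ 16. But constraint 7 requires x + w ≥ 17, and 17 > 16. Contradiction.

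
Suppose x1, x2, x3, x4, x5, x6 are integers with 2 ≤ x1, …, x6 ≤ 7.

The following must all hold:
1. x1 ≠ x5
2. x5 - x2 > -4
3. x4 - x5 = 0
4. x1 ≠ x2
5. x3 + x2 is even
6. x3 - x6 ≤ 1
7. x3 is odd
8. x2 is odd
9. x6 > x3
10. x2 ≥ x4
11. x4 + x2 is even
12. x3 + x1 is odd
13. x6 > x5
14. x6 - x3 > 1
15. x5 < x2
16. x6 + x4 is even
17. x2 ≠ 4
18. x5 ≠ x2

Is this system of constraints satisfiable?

Satisfiable

Try x1 = 6, x2 = 7, x3 = 5, x4 = 5, x5 = 5, x6 = 7.
Check constraint 2: x5 - x2 = -2; constraint 3: x4 - x5 = 0; constraint 6: x3 - x6 = -2. The remaining constraints are straightforward to verify.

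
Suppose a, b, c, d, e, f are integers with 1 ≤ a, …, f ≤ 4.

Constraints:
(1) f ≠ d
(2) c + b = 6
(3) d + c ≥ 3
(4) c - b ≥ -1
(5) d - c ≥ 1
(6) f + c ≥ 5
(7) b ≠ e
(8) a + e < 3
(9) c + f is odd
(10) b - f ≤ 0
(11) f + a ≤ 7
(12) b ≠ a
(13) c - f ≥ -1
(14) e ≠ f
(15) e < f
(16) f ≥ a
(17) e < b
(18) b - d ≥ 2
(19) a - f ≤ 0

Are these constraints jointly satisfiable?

Unsatisfiable

Constraints 5, 10, 13, and 18 give f − b ≥ 0, b − d ≥ 2, d − c ≥ 1, c − f ≥ -1.
Adding all 4 inequalities: the left sides telescope to 0, and the right sides sum to 0 + 2 + 1 + (-1) = 2. So 0 ≥ 2, which is false.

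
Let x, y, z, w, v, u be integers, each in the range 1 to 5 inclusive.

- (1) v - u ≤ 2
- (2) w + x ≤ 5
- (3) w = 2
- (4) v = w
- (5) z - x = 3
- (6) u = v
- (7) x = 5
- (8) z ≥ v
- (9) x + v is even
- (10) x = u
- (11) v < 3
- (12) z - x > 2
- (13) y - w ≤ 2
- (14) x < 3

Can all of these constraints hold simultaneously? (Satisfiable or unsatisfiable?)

Unsatisfiable

Constraint 7 fixes x = 5 and constraint 3 fixes w = 2. Constraints 4, 6, and 10 give x = u = v = w, so x = w. But 5 ≠ 2 — contradiction.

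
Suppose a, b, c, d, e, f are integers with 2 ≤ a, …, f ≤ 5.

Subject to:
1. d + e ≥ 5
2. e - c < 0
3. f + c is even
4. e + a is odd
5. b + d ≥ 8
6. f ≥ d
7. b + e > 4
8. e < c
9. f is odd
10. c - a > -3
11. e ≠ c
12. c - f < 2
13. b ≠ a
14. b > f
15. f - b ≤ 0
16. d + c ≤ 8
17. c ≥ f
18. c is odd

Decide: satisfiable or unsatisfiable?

One satisfying assignment is a = 3, b = 5, c = 3, d = 3, e = 2, f = 3.
For the less obvious constraints — constraint 1: d + e = 5; constraint 2: e - c = -1; constraint 5: b + d = 8 — and the others hold by inspection.

Satisfiable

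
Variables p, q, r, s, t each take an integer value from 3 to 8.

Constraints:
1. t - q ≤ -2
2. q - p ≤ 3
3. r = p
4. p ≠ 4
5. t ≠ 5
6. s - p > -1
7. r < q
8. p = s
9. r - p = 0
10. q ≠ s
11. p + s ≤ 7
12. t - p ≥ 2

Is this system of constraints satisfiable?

Unsatisfiable

Constraints 1, 2, and 12 give t − p ≥ 2, p − q ≥ -3, q − t ≥ 2.
Adding all 3 inequalities: the left sides telescope to 0, and the right sides sum to 2 + (-3) + 2 = 1. So 0 ≥ 1, which is false.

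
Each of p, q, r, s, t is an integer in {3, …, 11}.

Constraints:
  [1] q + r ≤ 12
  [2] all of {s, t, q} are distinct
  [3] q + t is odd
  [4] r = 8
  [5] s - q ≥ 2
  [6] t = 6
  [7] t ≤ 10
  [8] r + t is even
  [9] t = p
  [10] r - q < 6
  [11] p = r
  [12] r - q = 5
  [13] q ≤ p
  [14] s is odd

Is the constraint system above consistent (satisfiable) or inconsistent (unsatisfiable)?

Constraint 6 fixes t = 6 and constraint 4 fixes r = 8. Constraints 9 and 11 give t = p = r, so t = r. But 6 ≠ 8 — contradiction.

Unsatisfiable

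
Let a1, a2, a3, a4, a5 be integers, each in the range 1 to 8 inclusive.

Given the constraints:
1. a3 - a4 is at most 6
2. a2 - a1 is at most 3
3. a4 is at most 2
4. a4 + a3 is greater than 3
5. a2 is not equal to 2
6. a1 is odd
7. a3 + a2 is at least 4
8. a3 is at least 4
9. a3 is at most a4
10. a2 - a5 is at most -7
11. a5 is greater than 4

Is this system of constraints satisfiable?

Unsatisfiable

From constraints 8 and 9: a4 ≥ a3 and a3 ≥ 4, so a4 ≥ 4. From constraint 3: a4 ≤ 2. But 2 < 4, so no value of a4 works.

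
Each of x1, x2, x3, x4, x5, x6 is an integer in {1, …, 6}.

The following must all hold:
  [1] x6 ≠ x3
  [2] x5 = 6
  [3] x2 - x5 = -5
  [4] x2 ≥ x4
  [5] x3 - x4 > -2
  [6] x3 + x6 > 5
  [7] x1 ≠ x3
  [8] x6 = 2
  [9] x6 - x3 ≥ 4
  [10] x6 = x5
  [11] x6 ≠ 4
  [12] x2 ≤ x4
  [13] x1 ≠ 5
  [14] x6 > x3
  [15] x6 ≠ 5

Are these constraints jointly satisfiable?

Unsatisfiable

Constraint 8 fixes x6 = 2 and constraint 2 fixes x5 = 6, but constraint 10 requires x6 = x5. Since 2 ≠ 6, contradiction.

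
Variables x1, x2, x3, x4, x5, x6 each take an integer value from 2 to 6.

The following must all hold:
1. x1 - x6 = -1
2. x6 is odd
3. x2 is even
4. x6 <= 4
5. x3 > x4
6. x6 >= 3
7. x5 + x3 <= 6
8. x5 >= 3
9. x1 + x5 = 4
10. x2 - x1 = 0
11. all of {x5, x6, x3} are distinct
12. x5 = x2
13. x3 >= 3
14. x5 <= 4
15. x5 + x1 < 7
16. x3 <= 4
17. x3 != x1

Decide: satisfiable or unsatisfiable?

Constraints 4, 6, 8, 13, 14, and 16 confine each of x5, x6, x3 to the 2 values {3, 4}.
Constraint 11 requires all 3 of them to be distinct, but only 2 values are available — impossible by the pigeonhole principle.

Unsatisfiable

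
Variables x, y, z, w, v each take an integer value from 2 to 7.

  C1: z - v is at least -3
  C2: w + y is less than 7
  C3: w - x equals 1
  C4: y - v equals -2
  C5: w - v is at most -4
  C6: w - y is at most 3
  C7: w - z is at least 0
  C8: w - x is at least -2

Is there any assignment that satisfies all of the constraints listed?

Constraints 1, 5, and 7 give v − w ≥ 4, w − z ≥ 0, z − v ≥ -3.
Adding all 3 inequalities: the left sides telescope to 0, and the right sides sum to 4 + 0 + (-3) = 1. So 0 ≥ 1, which is false.

Unsatisfiable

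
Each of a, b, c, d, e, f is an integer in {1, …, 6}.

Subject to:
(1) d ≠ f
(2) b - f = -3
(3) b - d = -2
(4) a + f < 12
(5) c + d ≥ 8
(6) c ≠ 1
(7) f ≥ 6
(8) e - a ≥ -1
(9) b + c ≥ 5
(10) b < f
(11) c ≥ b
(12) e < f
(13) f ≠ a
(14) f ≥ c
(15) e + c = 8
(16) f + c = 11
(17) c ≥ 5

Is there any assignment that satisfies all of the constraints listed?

Try a = 4, b = 3, c = 5, d = 5, e = 3, f = 6.
Check constraint 2: b - f = -3; constraint 3: b - d = -2. The remaining constraints are straightforward to verify.

Satisfiable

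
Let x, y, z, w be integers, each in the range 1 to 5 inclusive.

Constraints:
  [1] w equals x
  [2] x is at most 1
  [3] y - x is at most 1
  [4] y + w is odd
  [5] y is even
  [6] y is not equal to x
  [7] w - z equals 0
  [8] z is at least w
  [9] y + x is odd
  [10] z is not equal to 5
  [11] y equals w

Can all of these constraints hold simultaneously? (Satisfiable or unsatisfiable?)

From constraints 1 and 11, y = w = x, so y = x. But constraint 6 says y ≠ x. Contradiction.

Unsatisfiable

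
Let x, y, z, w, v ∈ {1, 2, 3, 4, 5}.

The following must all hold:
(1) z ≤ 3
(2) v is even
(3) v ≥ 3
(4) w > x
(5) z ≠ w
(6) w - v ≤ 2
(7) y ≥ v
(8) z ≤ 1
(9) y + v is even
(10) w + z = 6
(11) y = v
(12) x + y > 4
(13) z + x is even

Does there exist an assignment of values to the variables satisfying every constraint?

Satisfiable

The assignment x = 1, y = 4, z = 1, w = 5, v = 4 works:
  constraint 6 holds since w - v = 1.
  constraint 10 holds since w + z = 6.
  constraint 12 holds since x + y = 5.
The rest check out directly.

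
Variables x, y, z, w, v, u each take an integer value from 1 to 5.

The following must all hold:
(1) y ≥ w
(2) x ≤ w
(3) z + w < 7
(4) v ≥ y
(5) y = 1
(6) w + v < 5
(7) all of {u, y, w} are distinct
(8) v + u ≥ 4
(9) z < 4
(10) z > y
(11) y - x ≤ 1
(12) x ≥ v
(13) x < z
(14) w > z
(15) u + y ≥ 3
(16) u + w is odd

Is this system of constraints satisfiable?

Constraints 1, 10, and 14 give w ≤ y, y < z, z < w. Chaining: w ≤ y < z < w, which forces w < w — impossible.

Unsatisfiable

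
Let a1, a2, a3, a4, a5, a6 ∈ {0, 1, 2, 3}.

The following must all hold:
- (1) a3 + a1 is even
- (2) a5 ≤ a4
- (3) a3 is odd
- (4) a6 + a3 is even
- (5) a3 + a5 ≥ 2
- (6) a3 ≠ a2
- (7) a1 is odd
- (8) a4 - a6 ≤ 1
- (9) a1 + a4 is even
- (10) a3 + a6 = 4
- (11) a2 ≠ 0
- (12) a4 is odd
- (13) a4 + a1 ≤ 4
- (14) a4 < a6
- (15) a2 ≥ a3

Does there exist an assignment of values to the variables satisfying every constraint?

One satisfying assignment is a1 = 1, a2 = 3, a3 = 1, a4 = 1, a5 = 1, a6 = 3.
For the less obvious constraints — constraint 5: a3 + a5 = 2; constraint 8: a4 - a6 = -2; constraint 10: a3 + a6 = 4 — and the others hold by inspection.

Satisfiable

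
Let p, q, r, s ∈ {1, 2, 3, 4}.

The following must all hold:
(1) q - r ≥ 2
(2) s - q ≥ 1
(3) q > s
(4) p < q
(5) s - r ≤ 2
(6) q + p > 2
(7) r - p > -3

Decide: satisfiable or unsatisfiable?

Constraints 1, 2, and 5 give s − q ≥ 1, q − r ≥ 2, r − s ≥ -2.
Adding all 3 inequalities: the left sides telescope to 0, and the right sides sum to 1 + 2 + (-2) = 1. So 0 ≥ 1, which is false.

Unsatisfiable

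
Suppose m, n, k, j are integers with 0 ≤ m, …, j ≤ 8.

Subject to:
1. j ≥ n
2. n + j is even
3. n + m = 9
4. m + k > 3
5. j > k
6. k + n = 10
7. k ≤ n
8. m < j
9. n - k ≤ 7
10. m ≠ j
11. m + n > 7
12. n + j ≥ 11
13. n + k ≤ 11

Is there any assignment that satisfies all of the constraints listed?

Setting (m, n, k, j) = (2, 7, 3, 7) satisfies everything: constraint 3: n + m = 9; constraint 4: m + k = 5, and the others follow.

Satisfiable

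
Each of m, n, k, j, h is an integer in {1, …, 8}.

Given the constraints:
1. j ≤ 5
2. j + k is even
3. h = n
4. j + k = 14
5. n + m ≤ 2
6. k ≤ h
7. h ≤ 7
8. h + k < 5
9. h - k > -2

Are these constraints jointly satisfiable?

From constraint 1: j ≤ 5. From constraints 6 and 7: k ≤ h ≤ 7. Hence j + k ≤ 12. But constraint 4 requires j + k = 14, and 14 > 12. Contradiction.

Unsatisfiable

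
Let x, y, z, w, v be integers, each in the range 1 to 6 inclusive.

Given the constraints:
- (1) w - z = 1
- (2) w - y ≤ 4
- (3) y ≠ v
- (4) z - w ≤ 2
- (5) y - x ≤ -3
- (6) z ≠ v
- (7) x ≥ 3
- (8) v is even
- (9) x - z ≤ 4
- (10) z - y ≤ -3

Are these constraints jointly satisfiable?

Constraints 5, 9, and 10 give y − z ≥ 3, z − x ≥ -4, x − y ≥ 3.
Adding all 3 inequalities: the left sides telescope to 0, and the right sides sum to 3 + (-4) + 3 = 2. So 0 ≥ 2, which is false.

Unsatisfiable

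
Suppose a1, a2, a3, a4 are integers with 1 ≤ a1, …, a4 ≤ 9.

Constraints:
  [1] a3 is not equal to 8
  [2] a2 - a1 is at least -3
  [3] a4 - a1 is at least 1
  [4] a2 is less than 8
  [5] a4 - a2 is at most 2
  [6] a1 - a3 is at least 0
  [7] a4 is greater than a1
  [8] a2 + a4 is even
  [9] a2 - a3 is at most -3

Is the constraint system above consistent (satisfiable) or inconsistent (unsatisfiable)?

Unsatisfiable

Constraints 3, 5, 6, and 9 give a4 − a1 ≥ 1, a1 − a3 ≥ 0, a3 − a2 ≥ 3, a2 − a4 ≥ -2.
Adding all 4 inequalities: the left sides telescope to 0, and the right sides sum to 1 + 0 + 3 + (-2) = 2. So 0 ≥ 2, which is false.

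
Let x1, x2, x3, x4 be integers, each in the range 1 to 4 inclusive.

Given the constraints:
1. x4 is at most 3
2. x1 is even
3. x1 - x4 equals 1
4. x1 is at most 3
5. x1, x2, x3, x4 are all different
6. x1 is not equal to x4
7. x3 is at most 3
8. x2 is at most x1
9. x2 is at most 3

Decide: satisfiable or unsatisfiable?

Constraints 1, 4, 7, and 9 confine each of x1, x2, x3, x4 to the 3 values {1, …, 3} (the domain already gives each ≥ 1).
Constraint 5 requires all 4 of them to be distinct, but only 3 values are available — impossible by the pigeonhole principle.

Unsatisfiable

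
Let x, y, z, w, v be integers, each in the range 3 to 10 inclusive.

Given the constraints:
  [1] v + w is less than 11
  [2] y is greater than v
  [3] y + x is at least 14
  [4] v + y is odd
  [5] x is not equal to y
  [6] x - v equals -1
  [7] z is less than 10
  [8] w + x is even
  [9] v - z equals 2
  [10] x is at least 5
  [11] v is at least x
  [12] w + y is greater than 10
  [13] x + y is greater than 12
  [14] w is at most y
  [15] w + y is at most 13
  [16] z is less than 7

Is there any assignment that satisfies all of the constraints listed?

Satisfiable

One satisfying assignment is x = 5, y = 9, z = 4, w = 3, v = 6.
For the less obvious constraints — constraint 1: v + w = 9; constraint 3: y + x = 14; constraint 6: x - v = -1 — and the others hold by inspection.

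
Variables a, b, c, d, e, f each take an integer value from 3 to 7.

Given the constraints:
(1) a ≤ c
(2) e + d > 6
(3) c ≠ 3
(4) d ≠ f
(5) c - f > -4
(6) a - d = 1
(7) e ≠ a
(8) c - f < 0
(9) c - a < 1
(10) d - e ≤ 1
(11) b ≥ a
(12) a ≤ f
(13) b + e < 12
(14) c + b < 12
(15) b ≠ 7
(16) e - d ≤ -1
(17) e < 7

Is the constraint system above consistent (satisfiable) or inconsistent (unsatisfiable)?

Satisfiable

Take a = 5, b = 6, c = 5, d = 4, e = 3, f = 7. Then constraint 2: e + d = 7; constraint 5: c - f = -2; constraint 6: a - d = 1, and every other listed constraint is also met.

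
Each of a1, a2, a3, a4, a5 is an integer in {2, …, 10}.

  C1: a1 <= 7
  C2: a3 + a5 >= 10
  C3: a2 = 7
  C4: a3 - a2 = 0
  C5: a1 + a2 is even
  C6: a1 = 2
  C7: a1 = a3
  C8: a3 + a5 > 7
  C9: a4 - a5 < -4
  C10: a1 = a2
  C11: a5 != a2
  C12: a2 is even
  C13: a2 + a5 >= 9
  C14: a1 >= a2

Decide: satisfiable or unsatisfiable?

Constraint 6 fixes a1 = 2 and constraint 3 fixes a2 = 7, but constraint 10 requires a1 = a2. Since 2 ≠ 7, contradiction.

Unsatisfiable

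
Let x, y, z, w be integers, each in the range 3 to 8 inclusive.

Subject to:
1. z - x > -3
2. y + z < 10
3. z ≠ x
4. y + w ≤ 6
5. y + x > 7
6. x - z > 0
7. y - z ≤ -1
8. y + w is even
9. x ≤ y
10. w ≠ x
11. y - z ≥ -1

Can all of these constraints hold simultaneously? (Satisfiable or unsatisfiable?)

Unsatisfiable

Constraints 6, 7, and 9 give z < x, x ≤ y, y < z. Chaining: z < x ≤ y < z, which forces z < z — impossible.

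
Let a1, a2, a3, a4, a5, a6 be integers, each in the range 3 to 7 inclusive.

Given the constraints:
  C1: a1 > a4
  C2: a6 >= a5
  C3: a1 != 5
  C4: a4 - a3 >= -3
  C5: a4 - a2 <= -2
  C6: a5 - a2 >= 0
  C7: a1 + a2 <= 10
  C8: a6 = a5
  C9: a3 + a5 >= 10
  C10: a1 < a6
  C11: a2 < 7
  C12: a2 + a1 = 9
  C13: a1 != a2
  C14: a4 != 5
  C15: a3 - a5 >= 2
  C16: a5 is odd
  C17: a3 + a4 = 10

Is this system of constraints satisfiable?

Unsatisfiable

Constraints 4, 5, 6, and 15 give a3 − a5 ≥ 2, a5 − a2 ≥ 0, a2 − a4 ≥ 2, a4 − a3 ≥ -3.
Adding all 4 inequalities: the left sides telescope to 0, and the right sides sum to 2 + 0 + 2 + (-3) = 1. So 0 ≥ 1, which is false.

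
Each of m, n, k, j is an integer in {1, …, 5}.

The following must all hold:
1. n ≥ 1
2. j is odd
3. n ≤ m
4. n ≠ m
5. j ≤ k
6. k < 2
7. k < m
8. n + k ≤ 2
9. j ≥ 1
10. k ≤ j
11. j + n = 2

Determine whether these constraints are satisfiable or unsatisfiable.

Try m = 5, n = 1, k = 1, j = 1.
Check constraint 8: n + k = 2; constraint 11: j + n = 2. The remaining constraints are straightforward to verify.

Satisfiable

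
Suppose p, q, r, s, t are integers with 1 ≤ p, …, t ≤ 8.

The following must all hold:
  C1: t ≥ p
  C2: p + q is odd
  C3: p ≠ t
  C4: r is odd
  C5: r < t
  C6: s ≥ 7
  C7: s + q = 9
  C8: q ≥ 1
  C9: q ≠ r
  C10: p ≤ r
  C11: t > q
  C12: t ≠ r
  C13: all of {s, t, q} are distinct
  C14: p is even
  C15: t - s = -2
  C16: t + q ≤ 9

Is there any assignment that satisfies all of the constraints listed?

The assignment p = 2, q = 1, r = 3, s = 8, t = 6 works:
  constraint 7 holds since s + q = 9.
  constraint 15 holds since t - s = -2.
  constraint 16 holds since t + q = 7.
The rest check out directly.

Satisfiable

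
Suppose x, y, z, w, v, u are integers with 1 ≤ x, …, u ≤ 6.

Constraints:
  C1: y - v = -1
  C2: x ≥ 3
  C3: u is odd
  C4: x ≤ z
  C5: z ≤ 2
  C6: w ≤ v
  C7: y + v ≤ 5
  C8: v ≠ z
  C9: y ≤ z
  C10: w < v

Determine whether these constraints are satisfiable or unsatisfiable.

From constraint 2: x ≥ 3. From constraints 4 and 5: x ≤ z and z ≤ 2, so x ≤ 2. But 2 < 3, so no value of x works.

Unsatisfiable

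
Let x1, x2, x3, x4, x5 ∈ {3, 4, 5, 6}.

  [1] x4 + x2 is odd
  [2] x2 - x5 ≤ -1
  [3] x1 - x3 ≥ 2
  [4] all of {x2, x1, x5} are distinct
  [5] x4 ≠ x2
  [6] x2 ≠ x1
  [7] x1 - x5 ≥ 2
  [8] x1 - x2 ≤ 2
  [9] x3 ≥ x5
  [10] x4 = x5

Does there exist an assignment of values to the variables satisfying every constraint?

Unsatisfiable

Constraints 2, 7, and 8 give x5 − x2 ≥ 1, x2 − x1 ≥ -2, x1 − x5 ≥ 2.
Adding all 3 inequalities: the left sides telescope to 0, and the right sides sum to 1 + (-2) + 2 = 1. So 0 ≥ 1, which is false.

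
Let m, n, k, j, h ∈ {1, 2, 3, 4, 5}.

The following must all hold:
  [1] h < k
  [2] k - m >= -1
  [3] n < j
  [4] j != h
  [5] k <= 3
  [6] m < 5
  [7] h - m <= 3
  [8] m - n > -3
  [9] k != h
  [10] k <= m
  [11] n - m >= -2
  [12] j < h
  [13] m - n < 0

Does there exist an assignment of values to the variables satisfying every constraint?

Constraints 1, 3, 10, 12, and 13 give m < n, n < j, j < h, h < k, k ≤ m. Chaining: m < n < j < h < k ≤ m, which forces m < m — impossible.

Unsatisfiable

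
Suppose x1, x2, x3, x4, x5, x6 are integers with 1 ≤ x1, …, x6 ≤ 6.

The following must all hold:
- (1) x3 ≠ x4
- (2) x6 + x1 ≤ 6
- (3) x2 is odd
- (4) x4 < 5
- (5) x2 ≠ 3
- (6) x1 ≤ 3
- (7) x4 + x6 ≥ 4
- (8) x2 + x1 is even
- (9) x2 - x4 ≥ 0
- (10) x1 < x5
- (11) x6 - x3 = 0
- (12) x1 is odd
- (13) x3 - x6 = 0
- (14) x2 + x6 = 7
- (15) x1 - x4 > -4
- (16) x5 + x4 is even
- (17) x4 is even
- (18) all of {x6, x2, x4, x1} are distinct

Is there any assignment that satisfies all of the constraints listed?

Satisfiable

Take x1 = 3, x2 = 5, x3 = 2, x4 = 4, x5 = 4, x6 = 2. Then constraint 2: x6 + x1 = 5; constraint 7: x4 + x6 = 6, and every other listed constraint is also met.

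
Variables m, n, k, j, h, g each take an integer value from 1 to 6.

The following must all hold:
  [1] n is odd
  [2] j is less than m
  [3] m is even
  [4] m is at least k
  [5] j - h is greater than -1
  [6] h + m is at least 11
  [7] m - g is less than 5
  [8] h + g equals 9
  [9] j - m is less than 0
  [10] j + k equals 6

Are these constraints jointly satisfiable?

Satisfiable

One satisfying assignment is m = 6, n = 1, k = 1, j = 5, h = 5, g = 4.
For the less obvious constraints — constraint 5: j - h = 0; constraint 6: h + m = 11 — and the others hold by inspection.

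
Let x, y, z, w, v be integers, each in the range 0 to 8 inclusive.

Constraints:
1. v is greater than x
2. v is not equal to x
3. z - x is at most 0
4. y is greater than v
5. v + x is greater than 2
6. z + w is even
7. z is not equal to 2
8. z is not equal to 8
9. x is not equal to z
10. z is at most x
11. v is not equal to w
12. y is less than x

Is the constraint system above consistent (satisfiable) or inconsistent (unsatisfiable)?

Unsatisfiable

Constraints 1, 4, and 12 give y < x, x < v, v < y. Chaining: y < x < v < y, which forces y < y — impossible.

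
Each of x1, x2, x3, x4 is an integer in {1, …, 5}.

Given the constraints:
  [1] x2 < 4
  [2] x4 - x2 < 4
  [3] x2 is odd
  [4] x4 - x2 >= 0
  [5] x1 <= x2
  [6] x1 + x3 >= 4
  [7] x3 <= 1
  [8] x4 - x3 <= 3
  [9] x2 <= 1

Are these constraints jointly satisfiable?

Unsatisfiable

From constraints 5 and 9: x1 ≤ x2 ≤ 1. From constraint 7: x3 ≤ 1. Hence x1 + x3 ≤ 2. But constraint 6 requires x1 + x3 ≥ 4, and 4 > 2. Contradiction.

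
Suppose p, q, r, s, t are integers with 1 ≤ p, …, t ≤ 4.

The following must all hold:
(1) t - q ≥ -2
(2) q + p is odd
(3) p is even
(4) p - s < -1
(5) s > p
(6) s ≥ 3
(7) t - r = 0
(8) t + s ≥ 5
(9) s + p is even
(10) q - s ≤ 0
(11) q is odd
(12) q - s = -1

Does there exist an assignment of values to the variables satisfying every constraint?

One satisfying assignment is p = 2, q = 3, r = 3, s = 4, t = 3.
For the less obvious constraints — constraint 1: t - q = 0; constraint 4: p - s = -2; constraint 7: t - r = 0 — and the others hold by inspection.

Satisfiable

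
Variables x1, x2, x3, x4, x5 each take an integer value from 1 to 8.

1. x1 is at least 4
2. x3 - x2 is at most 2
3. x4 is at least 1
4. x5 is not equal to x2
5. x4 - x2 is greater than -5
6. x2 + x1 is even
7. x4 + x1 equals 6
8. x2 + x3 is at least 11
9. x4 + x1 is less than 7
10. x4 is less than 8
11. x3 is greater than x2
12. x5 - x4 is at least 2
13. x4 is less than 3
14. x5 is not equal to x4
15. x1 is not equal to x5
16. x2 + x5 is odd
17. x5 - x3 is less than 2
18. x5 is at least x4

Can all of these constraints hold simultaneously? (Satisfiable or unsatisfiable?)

One satisfying assignment is x1 = 4, x2 = 6, x3 = 7, x4 = 2, x5 = 7.
For the less obvious constraints — constraint 2: x3 - x2 = 1; constraint 5: x4 - x2 = -4; constraint 7: x4 + x1 = 6 — and the others hold by inspection.

Satisfiable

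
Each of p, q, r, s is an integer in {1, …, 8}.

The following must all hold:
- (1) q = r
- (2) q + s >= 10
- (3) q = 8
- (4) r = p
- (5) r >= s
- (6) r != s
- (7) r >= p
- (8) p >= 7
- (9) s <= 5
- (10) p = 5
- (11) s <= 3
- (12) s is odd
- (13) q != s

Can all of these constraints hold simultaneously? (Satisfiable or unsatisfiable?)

Constraint 3 fixes q = 8 and constraint 10 fixes p = 5. Constraints 1 and 4 give q = r = p, so q = p. But 8 ≠ 5 — contradiction.

Unsatisfiable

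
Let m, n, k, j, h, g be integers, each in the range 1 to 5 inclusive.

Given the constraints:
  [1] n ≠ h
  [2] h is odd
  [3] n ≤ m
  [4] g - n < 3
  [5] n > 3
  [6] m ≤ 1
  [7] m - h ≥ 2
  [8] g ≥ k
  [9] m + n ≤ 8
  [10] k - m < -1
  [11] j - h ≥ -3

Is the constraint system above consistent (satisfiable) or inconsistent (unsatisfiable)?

From constraint 5: n ≥ 4. From constraints 3 and 6: n ≤ m and m ≤ 1, so n ≤ 1. But 1 < 4, so no value of n works.

Unsatisfiable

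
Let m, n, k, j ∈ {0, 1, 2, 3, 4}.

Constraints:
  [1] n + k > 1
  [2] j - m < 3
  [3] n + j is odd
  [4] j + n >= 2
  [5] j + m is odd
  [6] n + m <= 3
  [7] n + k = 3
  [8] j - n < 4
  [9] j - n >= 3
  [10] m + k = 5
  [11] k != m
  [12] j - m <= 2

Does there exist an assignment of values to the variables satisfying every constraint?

The assignment m = 2, n = 0, k = 3, j = 3 works:
  constraint 1 holds since n + k = 3.
  constraint 2 holds since j - m = 1.
  constraint 4 holds since j + n = 3.
The rest check out directly.

Satisfiable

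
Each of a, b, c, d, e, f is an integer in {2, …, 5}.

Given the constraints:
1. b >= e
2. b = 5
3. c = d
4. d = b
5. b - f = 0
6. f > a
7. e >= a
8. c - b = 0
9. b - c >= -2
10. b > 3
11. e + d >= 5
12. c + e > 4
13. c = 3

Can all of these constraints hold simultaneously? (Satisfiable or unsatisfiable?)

Constraint 13 fixes c = 3 and constraint 2 fixes b = 5. Constraints 3 and 4 give c = d = b, so c = b. But 3 ≠ 5 — contradiction.

Unsatisfiable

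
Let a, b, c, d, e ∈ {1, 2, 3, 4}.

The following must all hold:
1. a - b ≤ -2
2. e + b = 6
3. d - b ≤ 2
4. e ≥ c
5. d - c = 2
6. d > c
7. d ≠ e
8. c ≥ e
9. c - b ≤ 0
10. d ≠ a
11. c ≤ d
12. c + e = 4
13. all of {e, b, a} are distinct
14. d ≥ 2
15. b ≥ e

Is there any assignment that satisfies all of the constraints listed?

Take a = 1, b = 4, c = 2, d = 4, e = 2. Then constraint 1: a - b = -3; constraint 2: e + b = 6; constraint 3: d - b = 0, and every other listed constraint is also met.

Satisfiable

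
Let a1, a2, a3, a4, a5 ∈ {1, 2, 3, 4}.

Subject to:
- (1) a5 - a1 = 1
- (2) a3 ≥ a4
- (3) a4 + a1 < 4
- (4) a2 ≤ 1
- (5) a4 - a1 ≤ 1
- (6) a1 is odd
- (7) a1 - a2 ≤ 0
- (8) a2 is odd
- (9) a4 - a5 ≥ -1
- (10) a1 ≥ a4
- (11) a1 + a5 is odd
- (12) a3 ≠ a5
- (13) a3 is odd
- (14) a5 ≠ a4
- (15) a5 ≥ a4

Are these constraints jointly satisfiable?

Satisfiable

Try a1 = 1, a2 = 1, a3 = 1, a4 = 1, a5 = 2.
Check constraint 1: a5 - a1 = 1; constraint 3: a4 + a1 = 2; constraint 5: a4 - a1 = 0. The remaining constraints are straightforward to verify.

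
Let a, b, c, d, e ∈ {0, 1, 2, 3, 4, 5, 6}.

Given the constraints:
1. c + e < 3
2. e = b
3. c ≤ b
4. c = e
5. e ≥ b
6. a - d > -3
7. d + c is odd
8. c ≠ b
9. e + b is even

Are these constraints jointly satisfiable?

From constraints 2 and 4, c = e = b, so c = b. But constraint 8 says c ≠ b. Contradiction.

Unsatisfiable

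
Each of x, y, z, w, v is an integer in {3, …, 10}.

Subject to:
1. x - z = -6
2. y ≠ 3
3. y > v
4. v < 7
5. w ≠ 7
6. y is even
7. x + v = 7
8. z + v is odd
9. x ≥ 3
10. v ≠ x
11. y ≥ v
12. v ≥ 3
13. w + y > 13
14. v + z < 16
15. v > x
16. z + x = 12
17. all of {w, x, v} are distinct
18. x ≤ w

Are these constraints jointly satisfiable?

Satisfiable

Setting (x, y, z, w, v) = (3, 8, 9, 8, 4) satisfies everything: constraint 1: x - z = -6; constraint 7: x + v = 7; constraint 13: w + y = 16, and the others follow.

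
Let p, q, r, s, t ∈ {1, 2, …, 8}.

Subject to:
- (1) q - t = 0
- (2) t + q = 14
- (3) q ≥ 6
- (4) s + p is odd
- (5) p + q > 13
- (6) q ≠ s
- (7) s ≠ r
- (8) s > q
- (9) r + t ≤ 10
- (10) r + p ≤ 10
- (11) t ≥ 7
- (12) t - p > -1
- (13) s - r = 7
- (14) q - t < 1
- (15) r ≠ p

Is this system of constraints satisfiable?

The assignment p = 7, q = 7, r = 1, s = 8, t = 7 works:
  constraint 1 holds since q - t = 0.
  constraint 2 holds since t + q = 14.
The rest check out directly.

Satisfiable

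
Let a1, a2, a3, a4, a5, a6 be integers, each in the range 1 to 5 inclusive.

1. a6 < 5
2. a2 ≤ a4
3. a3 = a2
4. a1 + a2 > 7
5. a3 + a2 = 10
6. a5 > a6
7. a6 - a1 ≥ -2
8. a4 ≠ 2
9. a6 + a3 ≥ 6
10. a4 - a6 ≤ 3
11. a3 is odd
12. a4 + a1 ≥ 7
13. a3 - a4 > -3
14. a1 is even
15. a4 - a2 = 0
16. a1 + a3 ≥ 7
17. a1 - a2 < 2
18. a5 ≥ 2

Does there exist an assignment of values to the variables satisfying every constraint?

Satisfiable

One satisfying assignment is a1 = 4, a2 = 5, a3 = 5, a4 = 5, a5 = 5, a6 = 4.
For the less obvious constraints — constraint 4: a1 + a2 = 9; constraint 5: a3 + a2 = 10 — and the others hold by inspection.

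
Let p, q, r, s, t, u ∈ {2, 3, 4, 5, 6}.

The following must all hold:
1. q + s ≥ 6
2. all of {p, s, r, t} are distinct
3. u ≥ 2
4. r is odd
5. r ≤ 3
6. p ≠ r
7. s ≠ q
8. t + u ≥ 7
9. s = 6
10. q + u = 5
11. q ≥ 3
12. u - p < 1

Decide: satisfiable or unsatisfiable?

One satisfying assignment is p = 2, q = 3, r = 3, s = 6, t = 5, u = 2.
For the less obvious constraints — constraint 1: q + s = 9; constraint 8: t + u = 7; constraint 10: q + u = 5 — and the others hold by inspection.

Satisfiable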